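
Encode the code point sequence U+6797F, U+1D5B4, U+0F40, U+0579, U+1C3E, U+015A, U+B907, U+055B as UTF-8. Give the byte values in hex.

F1 A7 A5 BF F0 9D 96 B4 E0 BD 80 D5 B9 E1 B0 BE C5 9A EB A4 87 D5 9B

U+6797F: 4-byte form → F1 A7 A5 BF.
U+1D5B4: 4-byte form → F0 9D 96 B4.
U+0F40: 3-byte form → E0 BD 80.
U+0579: 2-byte form → D5 B9.
U+1C3E: 3-byte form → E1 B0 BE.
U+015A: 2-byte form → C5 9A.
U+B907: 3-byte form → EB A4 87.
U+055B: 2-byte form → D5 9B.
Concatenated (23 bytes): F1 A7 A5 BF F0 9D 96 B4 E0 BD 80 D5 B9 E1 B0 BE C5 9A EB A4 87 D5 9B.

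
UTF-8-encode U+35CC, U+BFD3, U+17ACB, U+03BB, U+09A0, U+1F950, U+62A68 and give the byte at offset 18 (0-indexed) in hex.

0x90

U+35CC → 3-byte form E3 97 8C at offsets 0–2.
U+BFD3 → 3-byte form EB BF 93 at offsets 3–5.
U+17ACB → 4-byte form F0 97 AB 8B at offsets 6–9.
U+03BB → 2-byte form CE BB at offsets 10–11.
U+09A0 → 3-byte form E0 A6 A0 at offsets 12–14.
U+1F950 → 4-byte form F0 9F A5 90 at offsets 15–18.
Offset 18 falls in char 6's range; it's byte 4 of F0 9F A5 90 = 0x90.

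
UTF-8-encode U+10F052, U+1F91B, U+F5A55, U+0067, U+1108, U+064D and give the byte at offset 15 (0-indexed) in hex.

0x88

U+10F052 → 4-byte form F4 8F 81 92 at offsets 0–3.
U+1F91B → 4-byte form F0 9F A4 9B at offsets 4–7.
U+F5A55 → 4-byte form F3 B5 A9 95 at offsets 8–11.
U+0067 → 1-byte form 67 at offsets 12–12.
U+1108 → 3-byte form E1 84 88 at offsets 13–15.
Offset 15 falls in char 5's range; it's byte 3 of E1 84 88 = 0x88.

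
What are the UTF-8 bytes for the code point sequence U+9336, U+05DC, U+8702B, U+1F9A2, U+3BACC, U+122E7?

U+9336: 3-byte form → E9 8C B6.
U+05DC: 2-byte form → D7 9C.
U+8702B: 4-byte form → F2 87 80 AB.
U+1F9A2: 4-byte form → F0 9F A6 A2.
U+3BACC: 4-byte form → F0 BB AB 8C.
U+122E7: 4-byte form → F0 92 8B A7.
Concatenated (21 bytes): E9 8C B6 D7 9C F2 87 80 AB F0 9F A6 A2 F0 BB AB 8C F0 92 8B A7.

E9 8C B6 D7 9C F2 87 80 AB F0 9F A6 A2 F0 BB AB 8C F0 92 8B A7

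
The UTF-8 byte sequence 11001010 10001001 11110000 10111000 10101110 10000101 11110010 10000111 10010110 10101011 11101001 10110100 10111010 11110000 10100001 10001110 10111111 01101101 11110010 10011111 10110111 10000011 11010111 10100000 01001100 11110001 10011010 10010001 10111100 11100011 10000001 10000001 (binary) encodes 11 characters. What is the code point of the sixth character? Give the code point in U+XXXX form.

U+006D

Offset 0: leading byte 0xCA = 11001010 → 2-byte char #1 = CA 89.
Offset 2: leading byte 0xF0 = 11110000 → 4-byte char #2 = F0 B8 AE 85.
Offset 6: leading byte 0xF2 = 11110010 → 4-byte char #3 = F2 87 96 AB.
Offset 10: leading byte 0xE9 = 11101001 → 3-byte char #4 = E9 B4 BA.
Offset 13: leading byte 0xF0 = 11110000 → 4-byte char #5 = F0 A1 8E BF.
Offset 17: leading byte 0x6D = 01101101 → 1-byte char #6 = 6D.
Leading byte 0x6D = 01101101 matches 0xxxxxxx → 1-byte sequence.
Byte 1: 0x6D = 01101101, payload 1101101 (7 bits).
Concatenate: 1101101 = 0x6D (7 bits → U+006D).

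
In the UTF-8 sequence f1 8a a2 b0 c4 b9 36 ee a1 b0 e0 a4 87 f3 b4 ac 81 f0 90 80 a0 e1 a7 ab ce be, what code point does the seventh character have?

Offset 0: leading byte 0xF1 = 11110001 → 4-byte char #1 = F1 8A A2 B0.
Offset 4: leading byte 0xC4 = 11000100 → 2-byte char #2 = C4 B9.
Offset 6: leading byte 0x36 = 00110110 → 1-byte char #3 = 36.
Offset 7: leading byte 0xEE = 11101110 → 3-byte char #4 = EE A1 B0.
Offset 10: leading byte 0xE0 = 11100000 → 3-byte char #5 = E0 A4 87.
Offset 13: leading byte 0xF3 = 11110011 → 4-byte char #6 = F3 B4 AC 81.
Offset 17: leading byte 0xF0 = 11110000 → 4-byte char #7 = F0 90 80 A0.
Leading byte 0xF0 = 11110000 matches 11110xxx → 4-byte sequence.
Byte 1: 0xF0 = 11110000, payload 000 (3 bits).
Byte 2: 0x90 = 10010000 (10xxxxxx ✓), payload 010000.
Byte 3: 0x80 = 10000000 (10xxxxxx ✓), payload 000000.
Byte 4: 0xA0 = 10100000 (10xxxxxx ✓), payload 100000.
Concatenate: 000010000000000100000 = 0x10020 (21 bits → U+10020).

U+10020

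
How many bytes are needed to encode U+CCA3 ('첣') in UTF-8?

3

U+CCA3 = 0xCCA3. UTF-8 uses 1 byte below 0x80, 2 below 0x800, 3 below 0x10000, 4 up to 0x10FFFF. 0xCCA3 is in U+0800–U+FFFF → 3 bytes.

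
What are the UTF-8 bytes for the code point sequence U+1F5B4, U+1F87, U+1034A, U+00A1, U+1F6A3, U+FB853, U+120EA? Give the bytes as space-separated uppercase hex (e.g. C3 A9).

F0 9F 96 B4 E1 BE 87 F0 90 8D 8A C2 A1 F0 9F 9A A3 F3 BB A1 93 F0 92 83 AA

U+1F5B4: 4-byte form → F0 9F 96 B4.
U+1F87: 3-byte form → E1 BE 87.
U+1034A: 4-byte form → F0 90 8D 8A.
U+00A1: 2-byte form → C2 A1.
U+1F6A3: 4-byte form → F0 9F 9A A3.
U+FB853: 4-byte form → F3 BB A1 93.
U+120EA: 4-byte form → F0 92 83 AA.
Concatenated (25 bytes): F0 9F 96 B4 E1 BE 87 F0 90 8D 8A C2 A1 F0 9F 9A A3 F3 BB A1 93 F0 92 83 AA.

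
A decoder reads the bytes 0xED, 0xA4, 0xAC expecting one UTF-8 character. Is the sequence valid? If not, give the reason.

Structurally a 3-byte sequence; payload = 0xD92C.
But 0xD92C is in U+D800–U+DFFF, the surrogate range. Surrogates are not Unicode scalar values and are forbidden in UTF-8.

invalid (encodes a surrogate (U+D800–U+DFFF))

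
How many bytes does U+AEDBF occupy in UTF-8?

4

U+AEDBF = 0xAEDBF. UTF-8 uses 1 byte below 0x80, 2 below 0x800, 3 below 0x10000, 4 up to 0x10FFFF. 0xAEDBF is in U+10000–U+10FFFF → 4 bytes.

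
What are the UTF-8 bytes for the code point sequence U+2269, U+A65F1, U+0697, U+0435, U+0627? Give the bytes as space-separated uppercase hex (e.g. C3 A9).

E2 89 A9 F2 A6 97 B1 DA 97 D0 B5 D8 A7

U+2269: 3-byte form → E2 89 A9.
U+A65F1: 4-byte form → F2 A6 97 B1.
U+0697: 2-byte form → DA 97.
U+0435: 2-byte form → D0 B5.
U+0627: 2-byte form → D8 A7.
Concatenated (13 bytes): E2 89 A9 F2 A6 97 B1 DA 97 D0 B5 D8 A7.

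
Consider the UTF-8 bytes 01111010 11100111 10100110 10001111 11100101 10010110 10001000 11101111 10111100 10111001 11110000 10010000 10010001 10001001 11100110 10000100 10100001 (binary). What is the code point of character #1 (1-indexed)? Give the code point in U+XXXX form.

Offset 0: leading byte 0x7A = 01111010 → 1-byte char #1 = 7A.
Leading byte 0x7A = 01111010 matches 0xxxxxxx → 1-byte sequence.
Byte 1: 0x7A = 01111010, payload 1111010 (7 bits).
Concatenate: 1111010 = 0x7A (7 bits → U+007A).

U+007A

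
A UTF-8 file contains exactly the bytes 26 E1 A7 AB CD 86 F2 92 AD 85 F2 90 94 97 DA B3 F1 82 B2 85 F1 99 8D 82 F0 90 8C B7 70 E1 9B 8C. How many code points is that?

11

Byte at offset 0: 0x26 = 00100110 → 1-byte char (#1). Advance 1.
Byte at offset 1: 0xE1 = 11100001 → 3-byte char (#2). Advance 3.
Byte at offset 4: 0xCD = 11001101 → 2-byte char (#3). Advance 2.
Byte at offset 6: 0xF2 = 11110010 → 4-byte char (#4). Advance 4.
Byte at offset 10: 0xF2 = 11110010 → 4-byte char (#5). Advance 4.
Byte at offset 14: 0xDA = 11011010 → 2-byte char (#6). Advance 2.
Byte at offset 16: 0xF1 = 11110001 → 4-byte char (#7). Advance 4.
Byte at offset 20: 0xF1 = 11110001 → 4-byte char (#8). Advance 4.
Byte at offset 24: 0xF0 = 11110000 → 4-byte char (#9). Advance 4.
Byte at offset 28: 0x70 = 01110000 → 1-byte char (#10). Advance 1.
Byte at offset 29: 0xE1 = 11100001 → 3-byte char (#11). Advance 3.
Reached end at offset 32 after 11 code points.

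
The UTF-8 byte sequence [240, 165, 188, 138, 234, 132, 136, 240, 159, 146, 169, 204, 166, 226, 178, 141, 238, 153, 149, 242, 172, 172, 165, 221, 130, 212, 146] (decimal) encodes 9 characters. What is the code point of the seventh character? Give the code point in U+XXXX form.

Offset 0: leading byte 0xF0 = 11110000 → 4-byte char #1 = F0 A5 BC 8A.
Offset 4: leading byte 0xEA = 11101010 → 3-byte char #2 = EA 84 88.
Offset 7: leading byte 0xF0 = 11110000 → 4-byte char #3 = F0 9F 92 A9.
Offset 11: leading byte 0xCC = 11001100 → 2-byte char #4 = CC A6.
Offset 13: leading byte 0xE2 = 11100010 → 3-byte char #5 = E2 B2 8D.
Offset 16: leading byte 0xEE = 11101110 → 3-byte char #6 = EE 99 95.
Offset 19: leading byte 0xF2 = 11110010 → 4-byte char #7 = F2 AC AC A5.
Leading byte 0xF2 = 11110010 matches 11110xxx → 4-byte sequence.
Byte 1: 0xF2 = 11110010, payload 010 (3 bits).
Byte 2: 0xAC = 10101100 (10xxxxxx ✓), payload 101100.
Byte 3: 0xAC = 10101100 (10xxxxxx ✓), payload 101100.
Byte 4: 0xA5 = 10100101 (10xxxxxx ✓), payload 100101.
Concatenate: 010101100101100100101 = 0xACB25 (21 bits → U+ACB25).

U+ACB25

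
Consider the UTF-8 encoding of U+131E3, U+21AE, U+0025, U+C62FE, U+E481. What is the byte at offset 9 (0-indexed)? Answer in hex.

U+131E3 → 4-byte form F0 93 87 A3 at offsets 0–3.
U+21AE → 3-byte form E2 86 AE at offsets 4–6.
U+0025 → 1-byte form 25 at offsets 7–7.
U+C62FE → 4-byte form F3 86 8B BE at offsets 8–11.
Offset 9 falls in char 4's range; it's byte 2 of F3 86 8B BE = 0x86.

0x86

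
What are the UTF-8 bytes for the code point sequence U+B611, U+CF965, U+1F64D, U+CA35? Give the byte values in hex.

EB 98 91 F3 8F A5 A5 F0 9F 99 8D EC A8 B5

U+B611: 3-byte form → EB 98 91.
U+CF965: 4-byte form → F3 8F A5 A5.
U+1F64D: 4-byte form → F0 9F 99 8D.
U+CA35: 3-byte form → EC A8 B5.
Concatenated (14 bytes): EB 98 91 F3 8F A5 A5 F0 9F 99 8D EC A8 B5.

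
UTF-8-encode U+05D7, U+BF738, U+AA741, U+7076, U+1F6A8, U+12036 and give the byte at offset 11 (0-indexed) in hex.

U+05D7 → 2-byte form D7 97 at offsets 0–1.
U+BF738 → 4-byte form F2 BF 9C B8 at offsets 2–5.
U+AA741 → 4-byte form F2 AA 9D 81 at offsets 6–9.
U+7076 → 3-byte form E7 81 B6 at offsets 10–12.
Offset 11 falls in char 4's range; it's byte 2 of E7 81 B6 = 0x81.

0x81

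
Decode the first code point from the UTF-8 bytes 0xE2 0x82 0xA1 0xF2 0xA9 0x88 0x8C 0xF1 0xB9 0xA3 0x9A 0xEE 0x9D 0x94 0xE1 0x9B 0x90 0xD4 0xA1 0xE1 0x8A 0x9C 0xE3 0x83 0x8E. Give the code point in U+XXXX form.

U+20A1

Offset 0: leading byte 0xE2 = 11100010 → 3-byte char #1 = E2 82 A1.
Leading byte 0xE2 = 11100010 matches 1110xxxx → 3-byte sequence.
Byte 1: 0xE2 = 11100010, payload 0010 (4 bits).
Byte 2: 0x82 = 10000010 (10xxxxxx ✓), payload 000010.
Byte 3: 0xA1 = 10100001 (10xxxxxx ✓), payload 100001.
Concatenate: 0010000010100001 = 0x20A1 (16 bits → U+20A1).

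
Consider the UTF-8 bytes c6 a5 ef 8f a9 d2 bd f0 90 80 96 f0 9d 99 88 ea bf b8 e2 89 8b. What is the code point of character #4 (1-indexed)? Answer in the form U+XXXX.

Offset 0: leading byte 0xC6 = 11000110 → 2-byte char #1 = C6 A5.
Offset 2: leading byte 0xEF = 11101111 → 3-byte char #2 = EF 8F A9.
Offset 5: leading byte 0xD2 = 11010010 → 2-byte char #3 = D2 BD.
Offset 7: leading byte 0xF0 = 11110000 → 4-byte char #4 = F0 90 80 96.
Leading byte 0xF0 = 11110000 matches 11110xxx → 4-byte sequence.
Byte 1: 0xF0 = 11110000, payload 000 (3 bits).
Byte 2: 0x90 = 10010000 (10xxxxxx ✓), payload 010000.
Byte 3: 0x80 = 10000000 (10xxxxxx ✓), payload 000000.
Byte 4: 0x96 = 10010110 (10xxxxxx ✓), payload 010110.
Concatenate: 000010000000000010110 = 0x10016 (21 bits → U+10016).

U+10016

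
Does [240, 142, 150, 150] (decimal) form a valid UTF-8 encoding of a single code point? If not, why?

Leading byte 0xF0 = 11110000 → 4-byte form.
Continuation bytes all match 10xxxxxx. Payload decodes to 0xE596.
But 0xE596 < 0x10000, the minimum for a 4-byte sequence — this is an overlong encoding.

invalid (overlong encoding)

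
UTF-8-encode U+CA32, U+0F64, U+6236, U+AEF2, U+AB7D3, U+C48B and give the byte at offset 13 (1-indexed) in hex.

1-indexed offset 13 is 0-indexed offset 12.
U+CA32 → 3-byte form EC A8 B2 at offsets 0–2.
U+0F64 → 3-byte form E0 BD A4 at offsets 3–5.
U+6236 → 3-byte form E6 88 B6 at offsets 6–8.
U+AEF2 → 3-byte form EA BB B2 at offsets 9–11.
U+AB7D3 → 4-byte form F2 AB 9F 93 at offsets 12–15.
Offset 12 falls in char 5's range; it's byte 1 of F2 AB 9F 93 = 0xF2.

0xF2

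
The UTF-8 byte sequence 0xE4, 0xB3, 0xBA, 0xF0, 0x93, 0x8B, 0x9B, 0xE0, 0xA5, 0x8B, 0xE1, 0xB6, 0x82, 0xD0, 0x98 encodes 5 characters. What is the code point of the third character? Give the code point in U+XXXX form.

Offset 0: leading byte 0xE4 = 11100100 → 3-byte char #1 = E4 B3 BA.
Offset 3: leading byte 0xF0 = 11110000 → 4-byte char #2 = F0 93 8B 9B.
Offset 7: leading byte 0xE0 = 11100000 → 3-byte char #3 = E0 A5 8B.
Leading byte 0xE0 = 11100000 matches 1110xxxx → 3-byte sequence.
Byte 1: 0xE0 = 11100000, payload 0000 (4 bits).
Byte 2: 0xA5 = 10100101 (10xxxxxx ✓), payload 100101.
Byte 3: 0x8B = 10001011 (10xxxxxx ✓), payload 001011.
Concatenate: 0000100101001011 = 0x94B (16 bits → U+094B).

U+094B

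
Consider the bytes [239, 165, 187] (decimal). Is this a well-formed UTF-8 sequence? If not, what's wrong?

valid

Leading byte 0xEF = 11101111 → 3-byte form.
Continuation bytes 0xA5=10100101, 0xBB=10111011 all match 10xxxxxx.
Decoded value 0xF97B is ≥ 0x800 (shortest form) and not a surrogate.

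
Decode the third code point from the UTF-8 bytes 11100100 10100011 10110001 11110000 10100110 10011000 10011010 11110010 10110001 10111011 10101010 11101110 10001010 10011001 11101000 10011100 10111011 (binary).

Offset 0: leading byte 0xE4 = 11100100 → 3-byte char #1 = E4 A3 B1.
Offset 3: leading byte 0xF0 = 11110000 → 4-byte char #2 = F0 A6 98 9A.
Offset 7: leading byte 0xF2 = 11110010 → 4-byte char #3 = F2 B1 BB AA.
Leading byte 0xF2 = 11110010 matches 11110xxx → 4-byte sequence.
Byte 1: 0xF2 = 11110010, payload 010 (3 bits).
Byte 2: 0xB1 = 10110001 (10xxxxxx ✓), payload 110001.
Byte 3: 0xBB = 10111011 (10xxxxxx ✓), payload 111011.
Byte 4: 0xAA = 10101010 (10xxxxxx ✓), payload 101010.
Concatenate: 010110001111011101010 = 0xB1EEA (21 bits → U+B1EEA).

U+B1EEA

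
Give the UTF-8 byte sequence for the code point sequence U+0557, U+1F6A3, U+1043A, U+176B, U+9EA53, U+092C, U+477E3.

U+0557: 2-byte form → D5 97.
U+1F6A3: 4-byte form → F0 9F 9A A3.
U+1043A: 4-byte form → F0 90 90 BA.
U+176B: 3-byte form → E1 9D AB.
U+9EA53: 4-byte form → F2 9E A9 93.
U+092C: 3-byte form → E0 A4 AC.
U+477E3: 4-byte form → F1 87 9F A3.
Concatenated (24 bytes): D5 97 F0 9F 9A A3 F0 90 90 BA E1 9D AB F2 9E A9 93 E0 A4 AC F1 87 9F A3.

D5 97 F0 9F 9A A3 F0 90 90 BA E1 9D AB F2 9E A9 93 E0 A4 AC F1 87 9F A3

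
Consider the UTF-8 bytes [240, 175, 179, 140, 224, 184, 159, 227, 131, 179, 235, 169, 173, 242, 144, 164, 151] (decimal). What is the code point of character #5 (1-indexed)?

Offset 0: leading byte 0xF0 = 11110000 → 4-byte char #1 = F0 AF B3 8C.
Offset 4: leading byte 0xE0 = 11100000 → 3-byte char #2 = E0 B8 9F.
Offset 7: leading byte 0xE3 = 11100011 → 3-byte char #3 = E3 83 B3.
Offset 10: leading byte 0xEB = 11101011 → 3-byte char #4 = EB A9 AD.
Offset 13: leading byte 0xF2 = 11110010 → 4-byte char #5 = F2 90 A4 97.
Leading byte 0xF2 = 11110010 matches 11110xxx → 4-byte sequence.
Byte 1: 0xF2 = 11110010, payload 010 (3 bits).
Byte 2: 0x90 = 10010000 (10xxxxxx ✓), payload 010000.
Byte 3: 0xA4 = 10100100 (10xxxxxx ✓), payload 100100.
Byte 4: 0x97 = 10010111 (10xxxxxx ✓), payload 010111.
Concatenate: 010010000100100010111 = 0x90917 (21 bits → U+90917).

U+90917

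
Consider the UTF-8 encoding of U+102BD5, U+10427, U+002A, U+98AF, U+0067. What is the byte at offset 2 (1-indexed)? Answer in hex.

1-indexed offset 2 is 0-indexed offset 1.
U+102BD5 → 4-byte form F4 82 AF 95 at offsets 0–3.
Offset 1 falls in char 1's range; it's byte 2 of F4 82 AF 95 = 0x82.

0x82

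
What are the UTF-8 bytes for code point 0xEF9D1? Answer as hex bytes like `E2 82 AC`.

F3 AF A7 91

U+EF9D1 = 0xEF9D1 = 981457 decimal. In range U+10000–U+10FFFF → 4-byte form: 11110xxx 10xxxxxx 10xxxxxx 10xxxxxx.
Binary (21 bits): 011101111100111010001.
Split 3+6+6+6: 011 | 101111 | 100111 | 010001.
Byte 1: 11110011 = 0xF3.
Byte 2: 10101111 = 0xAF.
Byte 3: 10100111 = 0xA7.
Byte 4: 10010001 = 0x91.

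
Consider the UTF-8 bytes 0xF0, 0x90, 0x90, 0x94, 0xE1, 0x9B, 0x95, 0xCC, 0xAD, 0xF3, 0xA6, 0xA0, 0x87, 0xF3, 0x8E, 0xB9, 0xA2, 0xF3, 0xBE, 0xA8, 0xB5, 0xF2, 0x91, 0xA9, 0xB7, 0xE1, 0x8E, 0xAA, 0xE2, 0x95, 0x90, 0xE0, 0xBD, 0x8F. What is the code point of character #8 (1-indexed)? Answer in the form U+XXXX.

Offset 0: leading byte 0xF0 = 11110000 → 4-byte char #1 = F0 90 90 94.
Offset 4: leading byte 0xE1 = 11100001 → 3-byte char #2 = E1 9B 95.
Offset 7: leading byte 0xCC = 11001100 → 2-byte char #3 = CC AD.
Offset 9: leading byte 0xF3 = 11110011 → 4-byte char #4 = F3 A6 A0 87.
Offset 13: leading byte 0xF3 = 11110011 → 4-byte char #5 = F3 8E B9 A2.
Offset 17: leading byte 0xF3 = 11110011 → 4-byte char #6 = F3 BE A8 B5.
Offset 21: leading byte 0xF2 = 11110010 → 4-byte char #7 = F2 91 A9 B7.
Offset 25: leading byte 0xE1 = 11100001 → 3-byte char #8 = E1 8E AA.
Leading byte 0xE1 = 11100001 matches 1110xxxx → 3-byte sequence.
Byte 1: 0xE1 = 11100001, payload 0001 (4 bits).
Byte 2: 0x8E = 10001110 (10xxxxxx ✓), payload 001110.
Byte 3: 0xAA = 10101010 (10xxxxxx ✓), payload 101010.
Concatenate: 0001001110101010 = 0x13AA (16 bits → U+13AA).

U+13AA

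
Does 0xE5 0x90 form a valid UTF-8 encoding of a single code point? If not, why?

invalid (sequence truncated)

Leading byte 0xE5 = 11100101 → 3-byte form, but only 2 bytes are present.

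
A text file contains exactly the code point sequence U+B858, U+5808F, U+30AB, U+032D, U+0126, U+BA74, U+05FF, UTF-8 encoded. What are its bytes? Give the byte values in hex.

U+B858: 3-byte form → EB A1 98.
U+5808F: 4-byte form → F1 98 82 8F.
U+30AB: 3-byte form → E3 82 AB.
U+032D: 2-byte form → CC AD.
U+0126: 2-byte form → C4 A6.
U+BA74: 3-byte form → EB A9 B4.
U+05FF: 2-byte form → D7 BF.
Concatenated (19 bytes): EB A1 98 F1 98 82 8F E3 82 AB CC AD C4 A6 EB A9 B4 D7 BF.

EB A1 98 F1 98 82 8F E3 82 AB CC AD C4 A6 EB A9 B4 D7 BF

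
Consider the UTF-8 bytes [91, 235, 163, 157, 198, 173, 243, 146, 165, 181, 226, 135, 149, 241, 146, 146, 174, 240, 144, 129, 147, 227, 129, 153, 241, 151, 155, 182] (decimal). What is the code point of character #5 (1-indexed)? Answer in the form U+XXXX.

U+21D5

Offset 0: leading byte 0x5B = 01011011 → 1-byte char #1 = 5B.
Offset 1: leading byte 0xEB = 11101011 → 3-byte char #2 = EB A3 9D.
Offset 4: leading byte 0xC6 = 11000110 → 2-byte char #3 = C6 AD.
Offset 6: leading byte 0xF3 = 11110011 → 4-byte char #4 = F3 92 A5 B5.
Offset 10: leading byte 0xE2 = 11100010 → 3-byte char #5 = E2 87 95.
Leading byte 0xE2 = 11100010 matches 1110xxxx → 3-byte sequence.
Byte 1: 0xE2 = 11100010, payload 0010 (4 bits).
Byte 2: 0x87 = 10000111 (10xxxxxx ✓), payload 000111.
Byte 3: 0x95 = 10010101 (10xxxxxx ✓), payload 010101.
Concatenate: 0010000111010101 = 0x21D5 (16 bits → U+21D5).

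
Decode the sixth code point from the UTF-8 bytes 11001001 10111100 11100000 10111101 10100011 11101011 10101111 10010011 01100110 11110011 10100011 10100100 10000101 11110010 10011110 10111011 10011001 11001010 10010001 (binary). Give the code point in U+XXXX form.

Offset 0: leading byte 0xC9 = 11001001 → 2-byte char #1 = C9 BC.
Offset 2: leading byte 0xE0 = 11100000 → 3-byte char #2 = E0 BD A3.
Offset 5: leading byte 0xEB = 11101011 → 3-byte char #3 = EB AF 93.
Offset 8: leading byte 0x66 = 01100110 → 1-byte char #4 = 66.
Offset 9: leading byte 0xF3 = 11110011 → 4-byte char #5 = F3 A3 A4 85.
Offset 13: leading byte 0xF2 = 11110010 → 4-byte char #6 = F2 9E BB 99.
Leading byte 0xF2 = 11110010 matches 11110xxx → 4-byte sequence.
Byte 1: 0xF2 = 11110010, payload 010 (3 bits).
Byte 2: 0x9E = 10011110 (10xxxxxx ✓), payload 011110.
Byte 3: 0xBB = 10111011 (10xxxxxx ✓), payload 111011.
Byte 4: 0x99 = 10011001 (10xxxxxx ✓), payload 011001.
Concatenate: 010011110111011011001 = 0x9EED9 (21 bits → U+9EED9).

U+9EED9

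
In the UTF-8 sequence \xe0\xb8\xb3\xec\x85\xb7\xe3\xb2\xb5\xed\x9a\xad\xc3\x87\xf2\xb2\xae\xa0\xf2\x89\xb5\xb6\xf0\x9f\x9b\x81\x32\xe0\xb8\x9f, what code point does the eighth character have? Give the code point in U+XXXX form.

Offset 0: leading byte 0xE0 = 11100000 → 3-byte char #1 = E0 B8 B3.
Offset 3: leading byte 0xEC = 11101100 → 3-byte char #2 = EC 85 B7.
Offset 6: leading byte 0xE3 = 11100011 → 3-byte char #3 = E3 B2 B5.
Offset 9: leading byte 0xED = 11101101 → 3-byte char #4 = ED 9A AD.
Offset 12: leading byte 0xC3 = 11000011 → 2-byte char #5 = C3 87.
Offset 14: leading byte 0xF2 = 11110010 → 4-byte char #6 = F2 B2 AE A0.
Offset 18: leading byte 0xF2 = 11110010 → 4-byte char #7 = F2 89 B5 B6.
Offset 22: leading byte 0xF0 = 11110000 → 4-byte char #8 = F0 9F 9B 81.
Leading byte 0xF0 = 11110000 matches 11110xxx → 4-byte sequence.
Byte 1: 0xF0 = 11110000, payload 000 (3 bits).
Byte 2: 0x9F = 10011111 (10xxxxxx ✓), payload 011111.
Byte 3: 0x9B = 10011011 (10xxxxxx ✓), payload 011011.
Byte 4: 0x81 = 10000001 (10xxxxxx ✓), payload 000001.
Concatenate: 000011111011011000001 = 0x1F6C1 (21 bits → U+1F6C1).

U+1F6C1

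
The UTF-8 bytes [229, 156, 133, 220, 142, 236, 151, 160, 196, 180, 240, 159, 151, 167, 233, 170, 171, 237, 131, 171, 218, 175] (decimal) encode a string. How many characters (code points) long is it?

8

Byte at offset 0: 0xE5 = 11100101 → 3-byte char (#1). Advance 3.
Byte at offset 3: 0xDC = 11011100 → 2-byte char (#2). Advance 2.
Byte at offset 5: 0xEC = 11101100 → 3-byte char (#3). Advance 3.
Byte at offset 8: 0xC4 = 11000100 → 2-byte char (#4). Advance 2.
Byte at offset 10: 0xF0 = 11110000 → 4-byte char (#5). Advance 4.
Byte at offset 14: 0xE9 = 11101001 → 3-byte char (#6). Advance 3.
Byte at offset 17: 0xED = 11101101 → 3-byte char (#7). Advance 3.
Byte at offset 20: 0xDA = 11011010 → 2-byte char (#8). Advance 2.
Reached end at offset 22 after 8 code points.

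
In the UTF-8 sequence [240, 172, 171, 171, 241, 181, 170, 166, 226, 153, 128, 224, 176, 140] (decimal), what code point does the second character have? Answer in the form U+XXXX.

Offset 0: leading byte 0xF0 = 11110000 → 4-byte char #1 = F0 AC AB AB.
Offset 4: leading byte 0xF1 = 11110001 → 4-byte char #2 = F1 B5 AA A6.
Leading byte 0xF1 = 11110001 matches 11110xxx → 4-byte sequence.
Byte 1: 0xF1 = 11110001, payload 001 (3 bits).
Byte 2: 0xB5 = 10110101 (10xxxxxx ✓), payload 110101.
Byte 3: 0xAA = 10101010 (10xxxxxx ✓), payload 101010.
Byte 4: 0xA6 = 10100110 (10xxxxxx ✓), payload 100110.
Concatenate: 001110101101010100110 = 0x75AA6 (21 bits → U+75AA6).

U+75AA6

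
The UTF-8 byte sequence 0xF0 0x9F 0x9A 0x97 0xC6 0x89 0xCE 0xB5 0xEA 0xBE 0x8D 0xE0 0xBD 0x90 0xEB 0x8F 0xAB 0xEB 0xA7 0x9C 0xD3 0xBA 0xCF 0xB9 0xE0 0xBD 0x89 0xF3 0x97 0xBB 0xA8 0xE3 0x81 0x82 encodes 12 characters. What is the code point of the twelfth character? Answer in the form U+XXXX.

U+3042

Offset 0: leading byte 0xF0 = 11110000 → 4-byte char #1 = F0 9F 9A 97.
Offset 4: leading byte 0xC6 = 11000110 → 2-byte char #2 = C6 89.
Offset 6: leading byte 0xCE = 11001110 → 2-byte char #3 = CE B5.
Offset 8: leading byte 0xEA = 11101010 → 3-byte char #4 = EA BE 8D.
Offset 11: leading byte 0xE0 = 11100000 → 3-byte char #5 = E0 BD 90.
Offset 14: leading byte 0xEB = 11101011 → 3-byte char #6 = EB 8F AB.
Offset 17: leading byte 0xEB = 11101011 → 3-byte char #7 = EB A7 9C.
Offset 20: leading byte 0xD3 = 11010011 → 2-byte char #8 = D3 BA.
Offset 22: leading byte 0xCF = 11001111 → 2-byte char #9 = CF B9.
Offset 24: leading byte 0xE0 = 11100000 → 3-byte char #10 = E0 BD 89.
Offset 27: leading byte 0xF3 = 11110011 → 4-byte char #11 = F3 97 BB A8.
Offset 31: leading byte 0xE3 = 11100011 → 3-byte char #12 = E3 81 82.
Leading byte 0xE3 = 11100011 matches 1110xxxx → 3-byte sequence.
Byte 1: 0xE3 = 11100011, payload 0011 (4 bits).
Byte 2: 0x81 = 10000001 (10xxxxxx ✓), payload 000001.
Byte 3: 0x82 = 10000010 (10xxxxxx ✓), payload 000010.
Concatenate: 0011000001000010 = 0x3042 (16 bits → U+3042).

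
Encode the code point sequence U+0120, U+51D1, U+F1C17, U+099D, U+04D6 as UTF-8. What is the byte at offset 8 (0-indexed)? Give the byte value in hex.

U+0120 → 2-byte form C4 A0 at offsets 0–1.
U+51D1 → 3-byte form E5 87 91 at offsets 2–4.
U+F1C17 → 4-byte form F3 B1 B0 97 at offsets 5–8.
Offset 8 falls in char 3's range; it's byte 4 of F3 B1 B0 97 = 0x97.

0x97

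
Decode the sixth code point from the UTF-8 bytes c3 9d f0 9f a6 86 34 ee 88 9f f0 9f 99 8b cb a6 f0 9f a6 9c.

Offset 0: leading byte 0xC3 = 11000011 → 2-byte char #1 = C3 9D.
Offset 2: leading byte 0xF0 = 11110000 → 4-byte char #2 = F0 9F A6 86.
Offset 6: leading byte 0x34 = 00110100 → 1-byte char #3 = 34.
Offset 7: leading byte 0xEE = 11101110 → 3-byte char #4 = EE 88 9F.
Offset 10: leading byte 0xF0 = 11110000 → 4-byte char #5 = F0 9F 99 8B.
Offset 14: leading byte 0xCB = 11001011 → 2-byte char #6 = CB A6.
Leading byte 0xCB = 11001011 matches 110xxxxx → 2-byte sequence.
Byte 1: 0xCB = 11001011, payload 01011 (5 bits).
Byte 2: 0xA6 = 10100110 (10xxxxxx ✓), payload 100110.
Concatenate: 01011100110 = 0x2E6 (11 bits → U+02E6).

U+02E6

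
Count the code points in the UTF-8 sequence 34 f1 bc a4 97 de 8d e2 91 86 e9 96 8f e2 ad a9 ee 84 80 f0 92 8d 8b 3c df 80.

Byte at offset 0: 0x34 = 00110100 → 1-byte char (#1). Advance 1.
Byte at offset 1: 0xF1 = 11110001 → 4-byte char (#2). Advance 4.
Byte at offset 5: 0xDE = 11011110 → 2-byte char (#3). Advance 2.
Byte at offset 7: 0xE2 = 11100010 → 3-byte char (#4). Advance 3.
Byte at offset 10: 0xE9 = 11101001 → 3-byte char (#5). Advance 3.
Byte at offset 13: 0xE2 = 11100010 → 3-byte char (#6). Advance 3.
Byte at offset 16: 0xEE = 11101110 → 3-byte char (#7). Advance 3.
Byte at offset 19: 0xF0 = 11110000 → 4-byte char (#8). Advance 4.
Byte at offset 23: 0x3C = 00111100 → 1-byte char (#9). Advance 1.
Byte at offset 24: 0xDF = 11011111 → 2-byte char (#10). Advance 2.
Reached end at offset 26 after 10 code points.

10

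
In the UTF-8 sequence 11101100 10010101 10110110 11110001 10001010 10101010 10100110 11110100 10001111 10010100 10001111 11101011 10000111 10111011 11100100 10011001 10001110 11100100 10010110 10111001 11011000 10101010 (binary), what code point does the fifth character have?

U+464E

Offset 0: leading byte 0xEC = 11101100 → 3-byte char #1 = EC 95 B6.
Offset 3: leading byte 0xF1 = 11110001 → 4-byte char #2 = F1 8A AA A6.
Offset 7: leading byte 0xF4 = 11110100 → 4-byte char #3 = F4 8F 94 8F.
Offset 11: leading byte 0xEB = 11101011 → 3-byte char #4 = EB 87 BB.
Offset 14: leading byte 0xE4 = 11100100 → 3-byte char #5 = E4 99 8E.
Leading byte 0xE4 = 11100100 matches 1110xxxx → 3-byte sequence.
Byte 1: 0xE4 = 11100100, payload 0100 (4 bits).
Byte 2: 0x99 = 10011001 (10xxxxxx ✓), payload 011001.
Byte 3: 0x8E = 10001110 (10xxxxxx ✓), payload 001110.
Concatenate: 0100011001001110 = 0x464E (16 bits → U+464E).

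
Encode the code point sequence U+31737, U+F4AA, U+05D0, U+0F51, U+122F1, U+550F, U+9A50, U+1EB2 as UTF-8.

U+31737: 4-byte form → F0 B1 9C B7.
U+F4AA: 3-byte form → EF 92 AA.
U+05D0: 2-byte form → D7 90.
U+0F51: 3-byte form → E0 BD 91.
U+122F1: 4-byte form → F0 92 8B B1.
U+550F: 3-byte form → E5 94 8F.
U+9A50: 3-byte form → E9 A9 90.
U+1EB2: 3-byte form → E1 BA B2.
Concatenated (25 bytes): F0 B1 9C B7 EF 92 AA D7 90 E0 BD 91 F0 92 8B B1 E5 94 8F E9 A9 90 E1 BA B2.

F0 B1 9C B7 EF 92 AA D7 90 E0 BD 91 F0 92 8B B1 E5 94 8F E9 A9 90 E1 BA B2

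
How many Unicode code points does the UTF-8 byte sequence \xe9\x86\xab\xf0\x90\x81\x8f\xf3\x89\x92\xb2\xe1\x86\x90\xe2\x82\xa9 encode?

Byte at offset 0: 0xE9 = 11101001 → 3-byte char (#1). Advance 3.
Byte at offset 3: 0xF0 = 11110000 → 4-byte char (#2). Advance 4.
Byte at offset 7: 0xF3 = 11110011 → 4-byte char (#3). Advance 4.
Byte at offset 11: 0xE1 = 11100001 → 3-byte char (#4). Advance 3.
Byte at offset 14: 0xE2 = 11100010 → 3-byte char (#5). Advance 3.
Reached end at offset 17 after 5 code points.

5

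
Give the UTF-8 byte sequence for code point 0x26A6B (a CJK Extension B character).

U+26A6B = 0x26A6B = 158315 decimal. In range U+10000–U+10FFFF → 4-byte form: 11110xxx 10xxxxxx 10xxxxxx 10xxxxxx.
Binary (21 bits): 000100110101001101011.
Split 3+6+6+6: 000 | 100110 | 101001 | 101011.
Byte 1: 11110000 = 0xF0.
Byte 2: 10100110 = 0xA6.
Byte 3: 10101001 = 0xA9.
Byte 4: 10101011 = 0xAB.

F0 A6 A9 AB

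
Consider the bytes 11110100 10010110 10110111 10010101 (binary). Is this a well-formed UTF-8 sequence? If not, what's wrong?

Leading byte 0xF4 = 11110100 → 4-byte form.
Payload = 0x116DD5, which exceeds U+10FFFF, the maximum Unicode code point. (Leading bytes F5–FF, or F4 followed by ≥ 0x90, are invalid.)

invalid (encodes a value above U+10FFFF)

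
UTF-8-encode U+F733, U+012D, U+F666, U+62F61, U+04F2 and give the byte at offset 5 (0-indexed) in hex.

0xEF

U+F733 → 3-byte form EF 9C B3 at offsets 0–2.
U+012D → 2-byte form C4 AD at offsets 3–4.
U+F666 → 3-byte form EF 99 A6 at offsets 5–7.
Offset 5 falls in char 3's range; it's byte 1 of EF 99 A6 = 0xEF.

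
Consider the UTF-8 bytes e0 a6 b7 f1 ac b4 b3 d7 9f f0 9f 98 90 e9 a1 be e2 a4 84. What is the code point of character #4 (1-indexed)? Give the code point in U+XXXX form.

U+1F610

Offset 0: leading byte 0xE0 = 11100000 → 3-byte char #1 = E0 A6 B7.
Offset 3: leading byte 0xF1 = 11110001 → 4-byte char #2 = F1 AC B4 B3.
Offset 7: leading byte 0xD7 = 11010111 → 2-byte char #3 = D7 9F.
Offset 9: leading byte 0xF0 = 11110000 → 4-byte char #4 = F0 9F 98 90.
Leading byte 0xF0 = 11110000 matches 11110xxx → 4-byte sequence.
Byte 1: 0xF0 = 11110000, payload 000 (3 bits).
Byte 2: 0x9F = 10011111 (10xxxxxx ✓), payload 011111.
Byte 3: 0x98 = 10011000 (10xxxxxx ✓), payload 011000.
Byte 4: 0x90 = 10010000 (10xxxxxx ✓), payload 010000.
Concatenate: 000011111011000010000 = 0x1F610 (21 bits → U+1F610).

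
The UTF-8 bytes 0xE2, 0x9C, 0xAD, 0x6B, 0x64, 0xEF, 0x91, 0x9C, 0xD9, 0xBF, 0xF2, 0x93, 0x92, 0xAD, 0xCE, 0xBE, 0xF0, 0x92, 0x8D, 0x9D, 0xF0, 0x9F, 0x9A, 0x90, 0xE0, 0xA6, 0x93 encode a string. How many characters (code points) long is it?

Byte at offset 0: 0xE2 = 11100010 → 3-byte char (#1). Advance 3.
Byte at offset 3: 0x6B = 01101011 → 1-byte char (#2). Advance 1.
Byte at offset 4: 0x64 = 01100100 → 1-byte char (#3). Advance 1.
Byte at offset 5: 0xEF = 11101111 → 3-byte char (#4). Advance 3.
Byte at offset 8: 0xD9 = 11011001 → 2-byte char (#5). Advance 2.
Byte at offset 10: 0xF2 = 11110010 → 4-byte char (#6). Advance 4.
Byte at offset 14: 0xCE = 11001110 → 2-byte char (#7). Advance 2.
Byte at offset 16: 0xF0 = 11110000 → 4-byte char (#8). Advance 4.
Byte at offset 20: 0xF0 = 11110000 → 4-byte char (#9). Advance 4.
Byte at offset 24: 0xE0 = 11100000 → 3-byte char (#10). Advance 3.
Reached end at offset 27 after 10 code points.

10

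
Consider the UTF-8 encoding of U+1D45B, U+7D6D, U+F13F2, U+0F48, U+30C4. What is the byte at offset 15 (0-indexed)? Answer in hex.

U+1D45B → 4-byte form F0 9D 91 9B at offsets 0–3.
U+7D6D → 3-byte form E7 B5 AD at offsets 4–6.
U+F13F2 → 4-byte form F3 B1 8F B2 at offsets 7–10.
U+0F48 → 3-byte form E0 BD 88 at offsets 11–13.
U+30C4 → 3-byte form E3 83 84 at offsets 14–16.
Offset 15 falls in char 5's range; it's byte 2 of E3 83 84 = 0x83.

0x83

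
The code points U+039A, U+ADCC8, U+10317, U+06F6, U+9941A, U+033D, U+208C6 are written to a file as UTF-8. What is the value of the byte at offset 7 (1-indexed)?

0xF0

1-indexed offset 7 is 0-indexed offset 6.
U+039A → 2-byte form CE 9A at offsets 0–1.
U+ADCC8 → 4-byte form F2 AD B3 88 at offsets 2–5.
U+10317 → 4-byte form F0 90 8C 97 at offsets 6–9.
Offset 6 falls in char 3's range; it's byte 1 of F0 90 8C 97 = 0xF0.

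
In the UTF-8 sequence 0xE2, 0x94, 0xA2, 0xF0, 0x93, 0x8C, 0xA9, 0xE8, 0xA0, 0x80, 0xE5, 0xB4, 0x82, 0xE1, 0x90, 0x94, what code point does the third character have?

Offset 0: leading byte 0xE2 = 11100010 → 3-byte char #1 = E2 94 A2.
Offset 3: leading byte 0xF0 = 11110000 → 4-byte char #2 = F0 93 8C A9.
Offset 7: leading byte 0xE8 = 11101000 → 3-byte char #3 = E8 A0 80.
Leading byte 0xE8 = 11101000 matches 1110xxxx → 3-byte sequence.
Byte 1: 0xE8 = 11101000, payload 1000 (4 bits).
Byte 2: 0xA0 = 10100000 (10xxxxxx ✓), payload 100000.
Byte 3: 0x80 = 10000000 (10xxxxxx ✓), payload 000000.
Concatenate: 1000100000000000 = 0x8800 (16 bits → U+8800).

U+8800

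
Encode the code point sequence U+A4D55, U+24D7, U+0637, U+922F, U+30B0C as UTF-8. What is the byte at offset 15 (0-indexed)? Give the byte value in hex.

U+A4D55 → 4-byte form F2 A4 B5 95 at offsets 0–3.
U+24D7 → 3-byte form E2 93 97 at offsets 4–6.
U+0637 → 2-byte form D8 B7 at offsets 7–8.
U+922F → 3-byte form E9 88 AF at offsets 9–11.
U+30B0C → 4-byte form F0 B0 AC 8C at offsets 12–15.
Offset 15 falls in char 5's range; it's byte 4 of F0 B0 AC 8C = 0x8C.

0x8C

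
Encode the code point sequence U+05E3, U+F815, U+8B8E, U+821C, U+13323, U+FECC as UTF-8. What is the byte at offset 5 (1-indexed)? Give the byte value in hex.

1-indexed offset 5 is 0-indexed offset 4.
U+05E3 → 2-byte form D7 A3 at offsets 0–1.
U+F815 → 3-byte form EF A0 95 at offsets 2–4.
Offset 4 falls in char 2's range; it's byte 3 of EF A0 95 = 0x95.

0x95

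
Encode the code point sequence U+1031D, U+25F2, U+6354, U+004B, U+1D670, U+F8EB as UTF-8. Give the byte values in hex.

U+1031D: 4-byte form → F0 90 8C 9D.
U+25F2: 3-byte form → E2 97 B2.
U+6354: 3-byte form → E6 8D 94.
U+004B: 1-byte form → 4B.
U+1D670: 4-byte form → F0 9D 99 B0.
U+F8EB: 3-byte form → EF A3 AB.
Concatenated (18 bytes): F0 90 8C 9D E2 97 B2 E6 8D 94 4B F0 9D 99 B0 EF A3 AB.

F0 90 8C 9D E2 97 B2 E6 8D 94 4B F0 9D 99 B0 EF A3 AB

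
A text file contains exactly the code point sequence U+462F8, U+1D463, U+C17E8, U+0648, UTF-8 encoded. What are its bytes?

F1 86 8B B8 F0 9D 91 A3 F3 81 9F A8 D9 88

U+462F8: 4-byte form → F1 86 8B B8.
U+1D463: 4-byte form → F0 9D 91 A3.
U+C17E8: 4-byte form → F3 81 9F A8.
U+0648: 2-byte form → D9 88.
Concatenated (14 bytes): F1 86 8B B8 F0 9D 91 A3 F3 81 9F A8 D9 88.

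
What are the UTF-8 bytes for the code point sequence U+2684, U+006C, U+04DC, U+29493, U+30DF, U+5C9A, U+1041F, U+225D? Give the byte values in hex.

U+2684: 3-byte form → E2 9A 84.
U+006C: 1-byte form → 6C.
U+04DC: 2-byte form → D3 9C.
U+29493: 4-byte form → F0 A9 92 93.
U+30DF: 3-byte form → E3 83 9F.
U+5C9A: 3-byte form → E5 B2 9A.
U+1041F: 4-byte form → F0 90 90 9F.
U+225D: 3-byte form → E2 89 9D.
Concatenated (23 bytes): E2 9A 84 6C D3 9C F0 A9 92 93 E3 83 9F E5 B2 9A F0 90 90 9F E2 89 9D.

E2 9A 84 6C D3 9C F0 A9 92 93 E3 83 9F E5 B2 9A F0 90 90 9F E2 89 9D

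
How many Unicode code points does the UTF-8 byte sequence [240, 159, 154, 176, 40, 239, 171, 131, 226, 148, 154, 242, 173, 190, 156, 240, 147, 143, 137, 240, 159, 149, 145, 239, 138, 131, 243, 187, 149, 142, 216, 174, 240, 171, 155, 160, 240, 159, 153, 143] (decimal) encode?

Byte at offset 0: 0xF0 = 11110000 → 4-byte char (#1). Advance 4.
Byte at offset 4: 0x28 = 00101000 → 1-byte char (#2). Advance 1.
Byte at offset 5: 0xEF = 11101111 → 3-byte char (#3). Advance 3.
Byte at offset 8: 0xE2 = 11100010 → 3-byte char (#4). Advance 3.
Byte at offset 11: 0xF2 = 11110010 → 4-byte char (#5). Advance 4.
Byte at offset 15: 0xF0 = 11110000 → 4-byte char (#6). Advance 4.
Byte at offset 19: 0xF0 = 11110000 → 4-byte char (#7). Advance 4.
Byte at offset 23: 0xEF = 11101111 → 3-byte char (#8). Advance 3.
Byte at offset 26: 0xF3 = 11110011 → 4-byte char (#9). Advance 4.
Byte at offset 30: 0xD8 = 11011000 → 2-byte char (#10). Advance 2.
Byte at offset 32: 0xF0 = 11110000 → 4-byte char (#11). Advance 4.
Byte at offset 36: 0xF0 = 11110000 → 4-byte char (#12). Advance 4.
Reached end at offset 40 after 12 code points.

12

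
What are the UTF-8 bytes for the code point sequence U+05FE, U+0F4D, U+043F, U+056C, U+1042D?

D7 BE E0 BD 8D D0 BF D5 AC F0 90 90 AD

U+05FE: 2-byte form → D7 BE.
U+0F4D: 3-byte form → E0 BD 8D.
U+043F: 2-byte form → D0 BF.
U+056C: 2-byte form → D5 AC.
U+1042D: 4-byte form → F0 90 90 AD.
Concatenated (13 bytes): D7 BE E0 BD 8D D0 BF D5 AC F0 90 90 AD.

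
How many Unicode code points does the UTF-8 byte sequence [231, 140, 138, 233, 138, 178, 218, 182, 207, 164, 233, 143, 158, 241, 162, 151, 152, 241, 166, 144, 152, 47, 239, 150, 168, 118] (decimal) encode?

Byte at offset 0: 0xE7 = 11100111 → 3-byte char (#1). Advance 3.
Byte at offset 3: 0xE9 = 11101001 → 3-byte char (#2). Advance 3.
Byte at offset 6: 0xDA = 11011010 → 2-byte char (#3). Advance 2.
Byte at offset 8: 0xCF = 11001111 → 2-byte char (#4). Advance 2.
Byte at offset 10: 0xE9 = 11101001 → 3-byte char (#5). Advance 3.
Byte at offset 13: 0xF1 = 11110001 → 4-byte char (#6). Advance 4.
Byte at offset 17: 0xF1 = 11110001 → 4-byte char (#7). Advance 4.
Byte at offset 21: 0x2F = 00101111 → 1-byte char (#8). Advance 1.
Byte at offset 22: 0xEF = 11101111 → 3-byte char (#9). Advance 3.
Byte at offset 25: 0x76 = 01110110 → 1-byte char (#10). Advance 1.
Reached end at offset 26 after 10 code points.

10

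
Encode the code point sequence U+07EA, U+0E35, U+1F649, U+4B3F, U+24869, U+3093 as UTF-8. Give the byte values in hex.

DF AA E0 B8 B5 F0 9F 99 89 E4 AC BF F0 A4 A1 A9 E3 82 93

U+07EA: 2-byte form → DF AA.
U+0E35: 3-byte form → E0 B8 B5.
U+1F649: 4-byte form → F0 9F 99 89.
U+4B3F: 3-byte form → E4 AC BF.
U+24869: 4-byte form → F0 A4 A1 A9.
U+3093: 3-byte form → E3 82 93.
Concatenated (19 bytes): DF AA E0 B8 B5 F0 9F 99 89 E4 AC BF F0 A4 A1 A9 E3 82 93.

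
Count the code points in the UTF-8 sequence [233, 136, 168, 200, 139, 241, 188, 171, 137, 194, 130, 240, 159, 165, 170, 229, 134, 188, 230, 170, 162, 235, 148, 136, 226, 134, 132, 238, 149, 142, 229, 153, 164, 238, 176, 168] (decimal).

12

Byte at offset 0: 0xE9 = 11101001 → 3-byte char (#1). Advance 3.
Byte at offset 3: 0xC8 = 11001000 → 2-byte char (#2). Advance 2.
Byte at offset 5: 0xF1 = 11110001 → 4-byte char (#3). Advance 4.
Byte at offset 9: 0xC2 = 11000010 → 2-byte char (#4). Advance 2.
Byte at offset 11: 0xF0 = 11110000 → 4-byte char (#5). Advance 4.
Byte at offset 15: 0xE5 = 11100101 → 3-byte char (#6). Advance 3.
Byte at offset 18: 0xE6 = 11100110 → 3-byte char (#7). Advance 3.
Byte at offset 21: 0xEB = 11101011 → 3-byte char (#8). Advance 3.
Byte at offset 24: 0xE2 = 11100010 → 3-byte char (#9). Advance 3.
Byte at offset 27: 0xEE = 11101110 → 3-byte char (#10). Advance 3.
Byte at offset 30: 0xE5 = 11100101 → 3-byte char (#11). Advance 3.
Byte at offset 33: 0xEE = 11101110 → 3-byte char (#12). Advance 3.
Reached end at offset 36 after 12 code points.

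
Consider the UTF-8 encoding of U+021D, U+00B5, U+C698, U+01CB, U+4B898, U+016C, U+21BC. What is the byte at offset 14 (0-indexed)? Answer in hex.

U+021D → 2-byte form C8 9D at offsets 0–1.
U+00B5 → 2-byte form C2 B5 at offsets 2–3.
U+C698 → 3-byte form EC 9A 98 at offsets 4–6.
U+01CB → 2-byte form C7 8B at offsets 7–8.
U+4B898 → 4-byte form F1 8B A2 98 at offsets 9–12.
U+016C → 2-byte form C5 AC at offsets 13–14.
Offset 14 falls in char 6's range; it's byte 2 of C5 AC = 0xAC.

0xAC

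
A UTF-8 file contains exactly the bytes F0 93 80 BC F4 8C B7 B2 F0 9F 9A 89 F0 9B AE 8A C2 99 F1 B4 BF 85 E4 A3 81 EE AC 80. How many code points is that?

Byte at offset 0: 0xF0 = 11110000 → 4-byte char (#1). Advance 4.
Byte at offset 4: 0xF4 = 11110100 → 4-byte char (#2). Advance 4.
Byte at offset 8: 0xF0 = 11110000 → 4-byte char (#3). Advance 4.
Byte at offset 12: 0xF0 = 11110000 → 4-byte char (#4). Advance 4.
Byte at offset 16: 0xC2 = 11000010 → 2-byte char (#5). Advance 2.
Byte at offset 18: 0xF1 = 11110001 → 4-byte char (#6). Advance 4.
Byte at offset 22: 0xE4 = 11100100 → 3-byte char (#7). Advance 3.
Byte at offset 25: 0xEE = 11101110 → 3-byte char (#8). Advance 3.
Reached end at offset 28 after 8 code points.

8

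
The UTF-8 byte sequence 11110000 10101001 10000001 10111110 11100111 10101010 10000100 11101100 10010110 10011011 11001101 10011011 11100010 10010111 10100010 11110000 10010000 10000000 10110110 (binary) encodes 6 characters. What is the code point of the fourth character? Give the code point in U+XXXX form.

U+035B

Offset 0: leading byte 0xF0 = 11110000 → 4-byte char #1 = F0 A9 81 BE.
Offset 4: leading byte 0xE7 = 11100111 → 3-byte char #2 = E7 AA 84.
Offset 7: leading byte 0xEC = 11101100 → 3-byte char #3 = EC 96 9B.
Offset 10: leading byte 0xCD = 11001101 → 2-byte char #4 = CD 9B.
Leading byte 0xCD = 11001101 matches 110xxxxx → 2-byte sequence.
Byte 1: 0xCD = 11001101, payload 01101 (5 bits).
Byte 2: 0x9B = 10011011 (10xxxxxx ✓), payload 011011.
Concatenate: 01101011011 = 0x35B (11 bits → U+035B).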